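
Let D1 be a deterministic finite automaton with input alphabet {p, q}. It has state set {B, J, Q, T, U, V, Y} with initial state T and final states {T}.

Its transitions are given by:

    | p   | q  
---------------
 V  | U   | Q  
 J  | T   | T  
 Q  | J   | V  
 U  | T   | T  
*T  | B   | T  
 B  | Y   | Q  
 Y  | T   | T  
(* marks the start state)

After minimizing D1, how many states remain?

P0 = {T} | {B,J,Q,U,V,Y}.
On input p, block {B,J,Q,U,V,Y} splits into {J,U,Y} and {B,Q,V}.
No further refinement is possible. Final partition (3 blocks): {T} | {J,U,Y} | {B,Q,V}.

3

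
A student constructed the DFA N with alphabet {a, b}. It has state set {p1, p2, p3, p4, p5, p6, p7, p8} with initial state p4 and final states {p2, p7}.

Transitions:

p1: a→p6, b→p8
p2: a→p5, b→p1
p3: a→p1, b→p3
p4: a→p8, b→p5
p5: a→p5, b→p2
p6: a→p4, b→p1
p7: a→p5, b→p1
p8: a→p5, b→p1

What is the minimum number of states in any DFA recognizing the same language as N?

6

First remove the unreachable states {p3,p7}; 6 states remain.
Initial partition by acceptance: {p2} | {p1,p4,p5,p6,p8}.
On input b, block {p1,p4,p5,p6,p8} splits into {p1,p4,p6,p8} and {p5}.
On input a, block {p1,p4,p6,p8} splits into {p1,p4,p6} and {p8}.
Refine {p1,p4,p6} on symbol a: members go to different blocks, giving {p1,p6} and {p4}.
Split {p1,p6} by δ(·,a) → {p1} and {p6}.
No further refinement is possible. Final partition (6 blocks): {p2} | {p1} | {p5} | {p8} | {p4} | {p6}.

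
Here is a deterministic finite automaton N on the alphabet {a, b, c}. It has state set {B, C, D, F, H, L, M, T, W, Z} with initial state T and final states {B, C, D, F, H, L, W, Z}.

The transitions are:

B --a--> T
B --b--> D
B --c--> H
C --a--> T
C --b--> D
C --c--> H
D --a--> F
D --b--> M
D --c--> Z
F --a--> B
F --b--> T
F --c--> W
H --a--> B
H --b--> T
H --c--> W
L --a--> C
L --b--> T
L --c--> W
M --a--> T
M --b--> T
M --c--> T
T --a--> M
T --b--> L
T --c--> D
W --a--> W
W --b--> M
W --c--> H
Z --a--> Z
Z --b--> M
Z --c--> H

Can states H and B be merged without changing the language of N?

No

P0 = {B,C,D,F,H,L,W,Z} | {M,T}.
Split {B,C,D,F,H,L,W,Z} by δ(·,a) → {D,F,H,L,W,Z} and {B,C}.
On input a, block {D,F,H,L,W,Z} splits into {F,H,L} and {D,W,Z}.
Split {M,T} by δ(·,b) → {T} and {M}.
Refine {D,W,Z} on symbol a: members go to different blocks, giving {W,Z} and {D}.
Stable partition: {F,H,L} | {T} | {B,C} | {W,Z} | {M} | {D} — 6 equivalence classes.
H and B end up in different blocks, so they are distinguishable. For instance, the string 'a' is accepted from only H.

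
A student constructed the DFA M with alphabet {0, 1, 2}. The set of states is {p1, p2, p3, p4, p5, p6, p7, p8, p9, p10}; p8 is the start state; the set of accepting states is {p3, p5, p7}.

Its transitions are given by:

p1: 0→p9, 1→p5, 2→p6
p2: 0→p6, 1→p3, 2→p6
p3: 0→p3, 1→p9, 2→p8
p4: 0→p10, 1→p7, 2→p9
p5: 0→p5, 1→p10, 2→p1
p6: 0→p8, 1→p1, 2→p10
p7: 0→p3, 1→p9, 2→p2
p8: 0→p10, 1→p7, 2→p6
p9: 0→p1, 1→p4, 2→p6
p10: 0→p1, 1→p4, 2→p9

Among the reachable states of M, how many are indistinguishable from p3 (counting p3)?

P0 = {p3,p5,p7} | {p1,p2,p4,p6,p8,p9,p10}.
Split {p1,p2,p4,p6,p8,p9,p10} by δ(·,1) → {p1,p2,p4,p8} and {p6,p9,p10}.
No further refinement is possible. Final partition (3 blocks): {p3,p5,p7} | {p1,p2,p4,p8} | {p6,p9,p10}.
State p3 belongs to the block {p3,p5,p7}, which has 3 states.

3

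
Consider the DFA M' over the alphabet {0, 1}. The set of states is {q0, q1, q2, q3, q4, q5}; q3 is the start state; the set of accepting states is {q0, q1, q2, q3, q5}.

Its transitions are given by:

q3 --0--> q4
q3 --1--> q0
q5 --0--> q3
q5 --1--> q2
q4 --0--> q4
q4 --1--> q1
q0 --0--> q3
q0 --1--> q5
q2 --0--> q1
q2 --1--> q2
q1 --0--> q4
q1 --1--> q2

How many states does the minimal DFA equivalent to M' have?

3

Every state is reachable, so we keep all 6.
Initial partition by acceptance: {q0,q1,q2,q3,q5} | {q4}.
Refine {q0,q1,q2,q3,q5} on symbol 0: members go to different blocks, giving {q0,q2,q5} and {q1,q3}.
No further refinement is possible. Final partition (3 blocks): {q0,q2,q5} | {q4} | {q1,q3}.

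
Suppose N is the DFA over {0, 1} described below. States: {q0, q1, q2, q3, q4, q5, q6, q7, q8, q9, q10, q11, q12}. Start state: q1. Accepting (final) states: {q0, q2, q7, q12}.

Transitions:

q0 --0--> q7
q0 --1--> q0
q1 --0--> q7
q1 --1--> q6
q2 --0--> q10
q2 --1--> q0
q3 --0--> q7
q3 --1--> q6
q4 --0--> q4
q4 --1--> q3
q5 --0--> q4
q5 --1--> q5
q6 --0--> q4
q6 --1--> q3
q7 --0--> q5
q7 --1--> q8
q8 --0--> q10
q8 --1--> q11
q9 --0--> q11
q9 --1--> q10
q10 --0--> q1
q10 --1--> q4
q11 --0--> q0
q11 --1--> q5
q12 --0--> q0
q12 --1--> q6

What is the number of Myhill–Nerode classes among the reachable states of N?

First remove the unreachable states {q2,q9,q12}; 10 states remain.
P0 = {q0,q7} | {q1,q3,q4,q5,q6,q8,q10,q11}.
Split {q0,q7} by δ(·,0) → {q0} and {q7}.
Split {q1,q3,q4,q5,q6,q8,q10,q11} by δ(·,0) → {q4,q5,q6,q8,q10} and {q1,q3} and {q11}.
Split {q4,q5,q6,q8,q10} by δ(·,0) → {q4,q5,q6,q8} and {q10}.
Refine {q4,q5,q6,q8} on symbol 0: members go to different blocks, giving {q4,q5,q6} and {q8}.
On input 1, block {q4,q5,q6} splits into {q4,q6} and {q5}.
The partition is now stable with 8 blocks: {q0} | {q4,q6} | {q7} | {q1,q3} | {q11} | {q10} | {q8} | {q5}.

8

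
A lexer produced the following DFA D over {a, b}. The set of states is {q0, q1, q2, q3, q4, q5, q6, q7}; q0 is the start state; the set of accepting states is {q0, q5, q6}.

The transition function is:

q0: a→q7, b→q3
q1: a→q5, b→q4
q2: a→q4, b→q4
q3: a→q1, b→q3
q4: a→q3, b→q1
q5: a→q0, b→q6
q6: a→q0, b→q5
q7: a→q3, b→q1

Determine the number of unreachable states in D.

No path from q0 leads to q2; the other 7 states are all reachable.

1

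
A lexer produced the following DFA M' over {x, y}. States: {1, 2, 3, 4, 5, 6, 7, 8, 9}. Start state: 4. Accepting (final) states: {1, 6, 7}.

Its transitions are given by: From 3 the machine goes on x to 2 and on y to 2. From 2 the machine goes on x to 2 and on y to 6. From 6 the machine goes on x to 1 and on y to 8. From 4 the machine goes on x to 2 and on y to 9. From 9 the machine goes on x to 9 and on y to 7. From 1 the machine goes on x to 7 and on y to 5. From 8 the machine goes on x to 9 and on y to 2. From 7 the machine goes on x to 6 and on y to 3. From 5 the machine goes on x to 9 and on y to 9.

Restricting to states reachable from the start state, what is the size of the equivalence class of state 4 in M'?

Every state is reachable, so we keep all 9.
P0 = {1,6,7} | {2,3,4,5,8,9}.
Refine {2,3,4,5,8,9} on symbol y: members go to different blocks, giving {3,4,5,8} and {2,9}.
No further refinement is possible. Final partition (3 blocks): {1,6,7} | {3,4,5,8} | {2,9}.
The equivalence class containing 4 is {3,4,5,8}, of size 4.

4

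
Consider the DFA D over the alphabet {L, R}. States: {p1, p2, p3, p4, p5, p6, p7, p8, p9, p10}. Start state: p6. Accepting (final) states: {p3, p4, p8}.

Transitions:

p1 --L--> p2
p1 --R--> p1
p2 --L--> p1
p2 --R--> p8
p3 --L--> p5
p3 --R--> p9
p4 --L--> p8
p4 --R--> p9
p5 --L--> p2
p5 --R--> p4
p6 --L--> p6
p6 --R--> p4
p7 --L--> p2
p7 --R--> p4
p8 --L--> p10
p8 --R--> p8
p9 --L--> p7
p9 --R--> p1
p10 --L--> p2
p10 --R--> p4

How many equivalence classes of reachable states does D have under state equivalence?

7

Reachable states from the start: {p1,p2,p4,p6,p7,p8,p9,p10}. Unreachable: {p3,p5} — drop them.
P0 = {p4,p8} | {p1,p2,p6,p7,p9,p10}.
Refine {p4,p8} on symbol L: members go to different blocks, giving {p4} and {p8}.
On input R, block {p1,p2,p6,p7,p9,p10} splits into {p6,p7,p10} and {p1,p9} and {p2}.
Refine {p6,p7,p10} on symbol L: members go to different blocks, giving {p7,p10} and {p6}.
On input L, block {p1,p9} splits into {p1} and {p9}.
No further refinement is possible. Final partition (7 blocks): {p4} | {p7,p10} | {p8} | {p1} | {p2} | {p6} | {p9}.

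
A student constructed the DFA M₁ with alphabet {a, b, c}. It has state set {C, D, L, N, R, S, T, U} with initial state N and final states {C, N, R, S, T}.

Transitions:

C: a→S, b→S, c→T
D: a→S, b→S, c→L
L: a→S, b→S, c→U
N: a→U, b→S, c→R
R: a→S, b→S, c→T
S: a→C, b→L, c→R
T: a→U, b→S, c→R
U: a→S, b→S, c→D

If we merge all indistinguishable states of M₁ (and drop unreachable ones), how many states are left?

Every state is reachable, so we keep all 8.
P0 = {C,N,R,S,T} | {D,L,U}.
On input a, block {C,N,R,S,T} splits into {C,R,S} and {N,T}.
On input b, block {C,R,S} splits into {C,R} and {S}.
The partition is now stable with 4 blocks: {C,R} | {D,L,U} | {N,T} | {S}.

4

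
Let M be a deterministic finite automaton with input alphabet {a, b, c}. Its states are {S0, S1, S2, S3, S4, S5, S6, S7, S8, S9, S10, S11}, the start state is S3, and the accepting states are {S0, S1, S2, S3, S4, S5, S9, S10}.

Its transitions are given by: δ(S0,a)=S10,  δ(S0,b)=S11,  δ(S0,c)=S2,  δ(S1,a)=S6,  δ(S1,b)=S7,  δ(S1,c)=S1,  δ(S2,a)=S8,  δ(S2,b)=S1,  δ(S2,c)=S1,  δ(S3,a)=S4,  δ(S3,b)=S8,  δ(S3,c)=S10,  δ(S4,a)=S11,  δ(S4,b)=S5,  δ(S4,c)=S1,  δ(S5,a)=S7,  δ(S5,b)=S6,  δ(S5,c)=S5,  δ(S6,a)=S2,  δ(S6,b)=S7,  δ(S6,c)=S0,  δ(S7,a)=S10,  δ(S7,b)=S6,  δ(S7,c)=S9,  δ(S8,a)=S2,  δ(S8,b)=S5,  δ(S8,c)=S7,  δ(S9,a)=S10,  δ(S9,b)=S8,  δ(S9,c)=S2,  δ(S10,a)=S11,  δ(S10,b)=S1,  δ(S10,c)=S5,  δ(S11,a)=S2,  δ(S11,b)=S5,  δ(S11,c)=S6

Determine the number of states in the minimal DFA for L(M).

Every state is reachable, so we keep all 12.
Initial partition by acceptance: {S0,S1,S2,S3,S4,S5,S9,S10} | {S6,S7,S8,S11}.
Refine {S0,S1,S2,S3,S4,S5,S9,S10} on symbol a: members go to different blocks, giving {S1,S2,S4,S5,S10} and {S0,S3,S9}.
Split {S1,S2,S4,S5,S10} by δ(·,b) → {S2,S4,S10} and {S1,S5}.
Refine {S6,S7,S8,S11} on symbol b: members go to different blocks, giving {S6,S7} and {S8,S11}.
No further refinement is possible. Final partition (5 blocks): {S2,S4,S10} | {S6,S7} | {S0,S3,S9} | {S1,S5} | {S8,S11}.

5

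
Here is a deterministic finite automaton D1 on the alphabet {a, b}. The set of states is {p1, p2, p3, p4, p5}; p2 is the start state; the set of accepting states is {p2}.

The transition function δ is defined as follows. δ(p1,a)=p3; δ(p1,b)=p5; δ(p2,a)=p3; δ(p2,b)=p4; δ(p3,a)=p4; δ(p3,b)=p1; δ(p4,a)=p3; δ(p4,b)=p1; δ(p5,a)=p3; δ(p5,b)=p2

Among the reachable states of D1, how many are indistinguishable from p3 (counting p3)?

2

Every state is reachable, so we keep all 5.
P0 = {p2} | {p1,p3,p4,p5}.
On input b, block {p1,p3,p4,p5} splits into {p1,p3,p4} and {p5}.
Refine {p1,p3,p4} on symbol b: members go to different blocks, giving {p3,p4} and {p1}.
The partition is now stable with 4 blocks: {p2} | {p3,p4} | {p5} | {p1}.
State p3 belongs to the block {p3,p4}, which has 2 states.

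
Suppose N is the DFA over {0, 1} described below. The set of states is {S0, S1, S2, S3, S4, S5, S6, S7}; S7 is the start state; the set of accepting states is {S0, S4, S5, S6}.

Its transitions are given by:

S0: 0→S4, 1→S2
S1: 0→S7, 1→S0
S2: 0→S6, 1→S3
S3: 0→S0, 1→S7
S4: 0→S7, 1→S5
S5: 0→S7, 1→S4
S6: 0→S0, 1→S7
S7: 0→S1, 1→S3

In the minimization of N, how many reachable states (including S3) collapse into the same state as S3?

1

Start with accepting vs non-accepting: {S0,S4,S5,S6} | {S1,S2,S3,S7}.
On input 0, block {S0,S4,S5,S6} splits into {S0,S6} and {S4,S5}.
On input 0, block {S0,S6} splits into {S0} and {S6}.
Split {S1,S2,S3,S7} by δ(·,0) → {S1,S7} and {S2} and {S3}.
Split {S1,S7} by δ(·,1) → {S1} and {S7}.
No further refinement is possible. Final partition (7 blocks): {S0} | {S1} | {S4,S5} | {S6} | {S2} | {S3} | {S7}.
The equivalence class containing S3 is {S3}, of size 1.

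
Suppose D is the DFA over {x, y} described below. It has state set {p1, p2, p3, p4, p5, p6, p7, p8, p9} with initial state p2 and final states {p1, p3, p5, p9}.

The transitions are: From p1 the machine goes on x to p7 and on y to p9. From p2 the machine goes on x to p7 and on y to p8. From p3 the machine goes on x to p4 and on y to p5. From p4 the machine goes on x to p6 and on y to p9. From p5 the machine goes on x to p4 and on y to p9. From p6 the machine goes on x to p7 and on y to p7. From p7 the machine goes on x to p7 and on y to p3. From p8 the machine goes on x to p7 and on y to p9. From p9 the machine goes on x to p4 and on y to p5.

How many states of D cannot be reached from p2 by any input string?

No path from p2 leads to p1; the other 8 states are all reachable.

1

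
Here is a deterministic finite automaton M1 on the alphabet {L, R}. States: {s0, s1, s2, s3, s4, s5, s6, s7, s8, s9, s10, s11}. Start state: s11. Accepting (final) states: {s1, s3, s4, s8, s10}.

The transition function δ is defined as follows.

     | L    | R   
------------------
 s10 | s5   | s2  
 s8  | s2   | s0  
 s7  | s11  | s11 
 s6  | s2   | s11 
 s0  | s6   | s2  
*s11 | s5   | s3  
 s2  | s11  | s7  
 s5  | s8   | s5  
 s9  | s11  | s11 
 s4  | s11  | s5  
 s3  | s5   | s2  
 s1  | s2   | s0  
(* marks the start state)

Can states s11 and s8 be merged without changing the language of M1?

No

Reachable states from the start: {s0,s2,s3,s5,s6,s7,s8,s11}. Unreachable: {s1,s4,s9,s10} — drop them.
Initial partition by acceptance: {s3,s8} | {s0,s2,s5,s6,s7,s11}.
Refine {s0,s2,s5,s6,s7,s11} on symbol L: members go to different blocks, giving {s0,s2,s6,s7,s11} and {s5}.
On input L, block {s3,s8} splits into {s3} and {s8}.
Split {s0,s2,s6,s7,s11} by δ(·,L) → {s0,s2,s6,s7} and {s11}.
Refine {s0,s2,s6,s7} on symbol L: members go to different blocks, giving {s0,s6} and {s2,s7}.
On input L, block {s0,s6} splits into {s0} and {s6}.
Refine {s2,s7} on symbol R: members go to different blocks, giving {s2} and {s7}.
Stable partition: {s3} | {s0} | {s5} | {s8} | {s11} | {s2} | {s6} | {s7} — 8 equivalence classes.
s11 and s8 end up in different blocks, so they are distinguishable. For instance, the string 'ε' is accepted from only s8.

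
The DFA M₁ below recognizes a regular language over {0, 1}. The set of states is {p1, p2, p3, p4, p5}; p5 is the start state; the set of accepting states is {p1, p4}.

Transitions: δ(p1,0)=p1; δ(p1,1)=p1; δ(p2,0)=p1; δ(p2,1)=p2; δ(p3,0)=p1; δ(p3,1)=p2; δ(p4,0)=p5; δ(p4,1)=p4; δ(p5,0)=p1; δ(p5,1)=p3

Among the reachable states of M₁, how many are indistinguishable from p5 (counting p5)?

3

States {p4} cannot be reached from the start state, so discard them.
Initial partition by acceptance: {p1} | {p2,p3,p5}.
Stable partition: {p1} | {p2,p3,p5} — 2 equivalence classes.
State p5 belongs to the block {p2,p3,p5}, which has 3 states.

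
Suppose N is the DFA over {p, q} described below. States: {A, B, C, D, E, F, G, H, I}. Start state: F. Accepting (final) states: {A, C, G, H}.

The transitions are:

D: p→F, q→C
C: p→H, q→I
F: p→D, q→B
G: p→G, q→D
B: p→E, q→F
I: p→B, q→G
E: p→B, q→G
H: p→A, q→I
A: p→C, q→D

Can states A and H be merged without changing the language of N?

Yes

Initial partition by acceptance: {A,C,G,H} | {B,D,E,F,I}.
On input q, block {B,D,E,F,I} splits into {D,E,I} and {B,F}.
No further refinement is possible. Final partition (3 blocks): {A,C,G,H} | {D,E,I} | {B,F}.
A and H lie in the same block of the stable partition, so they are equivalent — no string distinguishes them.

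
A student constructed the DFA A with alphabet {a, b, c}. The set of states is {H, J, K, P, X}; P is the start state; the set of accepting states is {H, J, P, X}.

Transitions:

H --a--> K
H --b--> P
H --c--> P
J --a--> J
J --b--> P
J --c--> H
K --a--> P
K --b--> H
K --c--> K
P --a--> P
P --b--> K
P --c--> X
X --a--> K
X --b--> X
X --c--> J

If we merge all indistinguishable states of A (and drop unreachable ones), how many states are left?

5

Every state is reachable, so we keep all 5.
P0 = {H,J,P,X} | {K}.
Refine {H,J,P,X} on symbol a: members go to different blocks, giving {J,P} and {H,X}.
Split {J,P} by δ(·,b) → {P} and {J}.
On input b, block {H,X} splits into {X} and {H}.
No further refinement is possible. Final partition (5 blocks): {P} | {K} | {X} | {J} | {H}.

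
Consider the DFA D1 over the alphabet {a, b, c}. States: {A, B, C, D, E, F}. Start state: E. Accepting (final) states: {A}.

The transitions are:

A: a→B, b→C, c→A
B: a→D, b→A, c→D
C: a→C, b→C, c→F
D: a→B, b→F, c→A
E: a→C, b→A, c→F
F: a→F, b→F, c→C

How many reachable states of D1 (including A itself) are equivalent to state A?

Start with accepting vs non-accepting: {A} | {B,C,D,E,F}.
On input b, block {B,C,D,E,F} splits into {C,D,F} and {B,E}.
On input a, block {C,D,F} splits into {C,F} and {D}.
Refine {B,E} on symbol a: members go to different blocks, giving {B} and {E}.
No further refinement is possible. Final partition (5 blocks): {A} | {C,F} | {B} | {D} | {E}.
The equivalence class containing A is {A}, of size 1.

1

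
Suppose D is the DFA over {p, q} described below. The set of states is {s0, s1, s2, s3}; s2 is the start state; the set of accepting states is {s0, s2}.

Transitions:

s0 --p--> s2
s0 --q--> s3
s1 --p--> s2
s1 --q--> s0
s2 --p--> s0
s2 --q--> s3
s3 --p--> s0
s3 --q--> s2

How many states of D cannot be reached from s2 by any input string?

1

No path from s2 leads to s1; the other 3 states are all reachable.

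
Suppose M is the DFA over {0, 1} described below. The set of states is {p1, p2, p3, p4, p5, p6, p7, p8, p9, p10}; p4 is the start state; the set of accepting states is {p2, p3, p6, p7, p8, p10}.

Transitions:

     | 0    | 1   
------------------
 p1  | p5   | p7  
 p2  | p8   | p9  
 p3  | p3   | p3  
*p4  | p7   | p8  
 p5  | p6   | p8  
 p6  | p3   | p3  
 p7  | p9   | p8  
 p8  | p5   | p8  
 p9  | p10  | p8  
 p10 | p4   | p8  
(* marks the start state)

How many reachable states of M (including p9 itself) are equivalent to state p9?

2

Reachable states from the start: {p3,p4,p5,p6,p7,p8,p9,p10}. Unreachable: {p1,p2} — drop them.
Start with accepting vs non-accepting: {p3,p6,p7,p8,p10} | {p4,p5,p9}.
On input 0, block {p3,p6,p7,p8,p10} splits into {p7,p8,p10} and {p3,p6}.
Refine {p4,p5,p9} on symbol 0: members go to different blocks, giving {p4,p9} and {p5}.
Split {p7,p8,p10} by δ(·,0) → {p7,p10} and {p8}.
Stable partition: {p7,p10} | {p4,p9} | {p3,p6} | {p5} | {p8} — 5 equivalence classes.
State p9 belongs to the block {p4,p9}, which has 2 states.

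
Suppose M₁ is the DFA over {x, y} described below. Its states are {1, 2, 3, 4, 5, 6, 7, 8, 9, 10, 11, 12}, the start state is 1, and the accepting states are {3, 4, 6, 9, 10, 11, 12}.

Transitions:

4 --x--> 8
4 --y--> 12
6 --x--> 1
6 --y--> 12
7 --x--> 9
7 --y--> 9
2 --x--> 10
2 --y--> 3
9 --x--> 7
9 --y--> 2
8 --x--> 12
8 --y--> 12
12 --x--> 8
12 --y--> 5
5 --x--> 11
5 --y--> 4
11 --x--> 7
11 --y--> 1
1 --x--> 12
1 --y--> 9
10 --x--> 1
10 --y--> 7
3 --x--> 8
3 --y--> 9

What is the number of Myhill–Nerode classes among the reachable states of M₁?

States {6} cannot be reached from the start state, so discard them.
Start with accepting vs non-accepting: {3,4,9,10,11,12} | {1,2,5,7,8}.
Split {3,4,9,10,11,12} by δ(·,y) → {9,10,11,12} and {3,4}.
Refine {1,2,5,7,8} on symbol y: members go to different blocks, giving {1,7,8} and {2,5}.
On input y, block {9,10,11,12} splits into {9,12} and {10,11}.
The partition is now stable with 5 blocks: {9,12} | {1,7,8} | {3,4} | {2,5} | {10,11}.

5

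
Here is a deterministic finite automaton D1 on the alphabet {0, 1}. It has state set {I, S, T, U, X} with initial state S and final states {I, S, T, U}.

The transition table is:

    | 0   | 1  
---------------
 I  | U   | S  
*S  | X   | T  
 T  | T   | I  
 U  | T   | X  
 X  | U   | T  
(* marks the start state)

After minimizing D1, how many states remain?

5

All states are reachable from the start state.
Start with accepting vs non-accepting: {I,S,T,U} | {X}.
On input 0, block {I,S,T,U} splits into {I,T,U} and {S}.
Refine {I,T,U} on symbol 1: members go to different blocks, giving {U} and {T} and {I}.
The partition is now stable with 5 blocks: {U} | {X} | {S} | {T} | {I}.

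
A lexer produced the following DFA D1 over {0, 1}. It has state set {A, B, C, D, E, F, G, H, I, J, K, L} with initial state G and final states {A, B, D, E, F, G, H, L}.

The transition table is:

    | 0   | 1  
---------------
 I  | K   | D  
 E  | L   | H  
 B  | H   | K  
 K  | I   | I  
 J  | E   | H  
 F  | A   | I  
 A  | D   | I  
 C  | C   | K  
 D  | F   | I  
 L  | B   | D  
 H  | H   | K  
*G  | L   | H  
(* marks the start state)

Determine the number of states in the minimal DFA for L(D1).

Reachable states from the start: {A,B,D,F,G,H,I,K,L}. Unreachable: {C,E,J} — drop them.
Start with accepting vs non-accepting: {A,B,D,F,G,H,L} | {I,K}.
Refine {A,B,D,F,G,H,L} on symbol 1: members go to different blocks, giving {A,B,D,F,H} and {G,L}.
On input 1, block {I,K} splits into {I} and {K}.
On input 1, block {A,B,D,F,H} splits into {A,D,F} and {B,H}.
Refine {G,L} on symbol 0: members go to different blocks, giving {G} and {L}.
The partition is now stable with 6 blocks: {A,D,F} | {I} | {G} | {K} | {B,H} | {L}.

6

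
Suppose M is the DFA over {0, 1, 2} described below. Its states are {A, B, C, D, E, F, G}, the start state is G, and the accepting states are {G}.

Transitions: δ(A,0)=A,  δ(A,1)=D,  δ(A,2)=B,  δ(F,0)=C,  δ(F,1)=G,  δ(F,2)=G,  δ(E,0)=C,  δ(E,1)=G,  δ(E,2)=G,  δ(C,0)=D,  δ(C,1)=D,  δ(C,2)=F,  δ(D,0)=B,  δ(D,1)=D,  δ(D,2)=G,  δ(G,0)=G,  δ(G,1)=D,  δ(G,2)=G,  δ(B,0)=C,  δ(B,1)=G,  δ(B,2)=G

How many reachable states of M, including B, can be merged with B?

2

States {A,E} cannot be reached from the start state, so discard them.
P0 = {G} | {B,C,D,F}.
Split {B,C,D,F} by δ(·,1) → {B,F} and {C,D}.
Split {C,D} by δ(·,0) → {C} and {D}.
No further refinement is possible. Final partition (4 blocks): {G} | {B,F} | {C} | {D}.
State B belongs to the block {B,F}, which has 2 states.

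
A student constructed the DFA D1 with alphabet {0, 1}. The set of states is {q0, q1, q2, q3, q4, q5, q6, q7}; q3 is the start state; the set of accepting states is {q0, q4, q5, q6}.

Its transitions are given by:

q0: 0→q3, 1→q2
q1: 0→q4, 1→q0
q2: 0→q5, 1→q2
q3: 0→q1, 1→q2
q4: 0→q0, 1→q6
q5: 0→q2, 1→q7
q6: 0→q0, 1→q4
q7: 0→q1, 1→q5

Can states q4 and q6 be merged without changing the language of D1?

Every state is reachable, so we keep all 8.
P0 = {q0,q4,q5,q6} | {q1,q2,q3,q7}.
Refine {q0,q4,q5,q6} on symbol 0: members go to different blocks, giving {q0,q5} and {q4,q6}.
On input 0, block {q1,q2,q3,q7} splits into {q3,q7} and {q1} and {q2}.
Split {q0,q5} by δ(·,0) → {q0} and {q5}.
Refine {q3,q7} on symbol 1: members go to different blocks, giving {q3} and {q7}.
No further refinement is possible. Final partition (7 blocks): {q0} | {q3} | {q4,q6} | {q1} | {q2} | {q5} | {q7}.
q4 and q6 lie in the same block of the stable partition, so they are equivalent — no string distinguishes them.

Yes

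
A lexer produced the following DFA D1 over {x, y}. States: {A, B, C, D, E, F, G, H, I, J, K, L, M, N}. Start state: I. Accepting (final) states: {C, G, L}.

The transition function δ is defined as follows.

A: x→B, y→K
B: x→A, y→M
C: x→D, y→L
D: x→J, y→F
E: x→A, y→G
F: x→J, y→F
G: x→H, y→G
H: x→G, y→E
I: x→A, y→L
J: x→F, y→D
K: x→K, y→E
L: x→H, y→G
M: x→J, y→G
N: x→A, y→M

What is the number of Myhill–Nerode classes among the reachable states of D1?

States {C,N} cannot be reached from the start state, so discard them.
Start with accepting vs non-accepting: {G,L} | {A,B,D,E,F,H,I,J,K,M}.
Refine {A,B,D,E,F,H,I,J,K,M} on symbol x: members go to different blocks, giving {A,B,D,E,F,I,J,K,M} and {H}.
Split {A,B,D,E,F,I,J,K,M} by δ(·,y) → {A,B,D,F,J,K} and {E,I,M}.
Split {A,B,D,F,J,K} by δ(·,y) → {A,D,F,J} and {B,K}.
Split {A,D,F,J} by δ(·,x) → {D,F,J} and {A}.
On input x, block {E,I,M} splits into {E,I} and {M}.
Split {B,K} by δ(·,x) → {B} and {K}.
The partition is now stable with 8 blocks: {G,L} | {D,F,J} | {H} | {E,I} | {B} | {A} | {M} | {K}.

8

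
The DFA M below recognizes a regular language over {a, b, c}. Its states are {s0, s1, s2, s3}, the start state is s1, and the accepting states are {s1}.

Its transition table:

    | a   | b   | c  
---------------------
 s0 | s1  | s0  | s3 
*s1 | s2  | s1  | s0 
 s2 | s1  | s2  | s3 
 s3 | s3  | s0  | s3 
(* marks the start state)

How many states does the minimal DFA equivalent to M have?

All states are reachable from the start state.
Start with accepting vs non-accepting: {s1} | {s0,s2,s3}.
Refine {s0,s2,s3} on symbol a: members go to different blocks, giving {s0,s2} and {s3}.
No further refinement is possible. Final partition (3 blocks): {s1} | {s0,s2} | {s3}.

3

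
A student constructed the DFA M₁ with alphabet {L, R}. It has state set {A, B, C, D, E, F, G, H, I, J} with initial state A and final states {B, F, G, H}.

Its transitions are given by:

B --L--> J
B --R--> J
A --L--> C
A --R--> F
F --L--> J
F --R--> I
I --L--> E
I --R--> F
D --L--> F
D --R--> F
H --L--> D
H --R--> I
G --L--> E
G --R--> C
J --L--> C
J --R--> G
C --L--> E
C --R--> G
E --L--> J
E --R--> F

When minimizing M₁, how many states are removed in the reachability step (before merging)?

BFS from A reaches {A, C, E, F, G, I, J}; the 3 state(s) B, D, H are never visited.

3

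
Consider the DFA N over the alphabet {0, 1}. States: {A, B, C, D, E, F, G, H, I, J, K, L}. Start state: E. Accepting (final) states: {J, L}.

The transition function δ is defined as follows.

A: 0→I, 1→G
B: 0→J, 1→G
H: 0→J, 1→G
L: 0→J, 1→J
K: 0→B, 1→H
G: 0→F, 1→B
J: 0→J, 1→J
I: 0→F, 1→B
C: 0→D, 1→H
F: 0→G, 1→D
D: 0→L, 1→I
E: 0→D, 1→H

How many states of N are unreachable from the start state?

BFS from E reaches {B, D, E, F, G, H, I, J, L}; the 3 state(s) A, C, K are never visited.

3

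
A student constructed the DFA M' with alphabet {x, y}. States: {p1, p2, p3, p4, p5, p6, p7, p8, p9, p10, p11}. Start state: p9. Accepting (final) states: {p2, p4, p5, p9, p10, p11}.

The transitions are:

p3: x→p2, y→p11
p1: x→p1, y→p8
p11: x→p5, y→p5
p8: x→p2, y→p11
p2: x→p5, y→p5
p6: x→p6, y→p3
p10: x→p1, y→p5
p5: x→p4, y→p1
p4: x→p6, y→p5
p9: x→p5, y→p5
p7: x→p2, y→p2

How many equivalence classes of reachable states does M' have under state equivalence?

Reachable states from the start: {p1,p2,p3,p4,p5,p6,p8,p9,p11}. Unreachable: {p7,p10} — drop them.
Initial partition by acceptance: {p2,p4,p5,p9,p11} | {p1,p3,p6,p8}.
Split {p2,p4,p5,p9,p11} by δ(·,x) → {p2,p5,p9,p11} and {p4}.
On input x, block {p2,p5,p9,p11} splits into {p2,p9,p11} and {p5}.
On input x, block {p1,p3,p6,p8} splits into {p1,p6} and {p3,p8}.
Stable partition: {p2,p9,p11} | {p1,p6} | {p4} | {p5} | {p3,p8} — 5 equivalence classes.

5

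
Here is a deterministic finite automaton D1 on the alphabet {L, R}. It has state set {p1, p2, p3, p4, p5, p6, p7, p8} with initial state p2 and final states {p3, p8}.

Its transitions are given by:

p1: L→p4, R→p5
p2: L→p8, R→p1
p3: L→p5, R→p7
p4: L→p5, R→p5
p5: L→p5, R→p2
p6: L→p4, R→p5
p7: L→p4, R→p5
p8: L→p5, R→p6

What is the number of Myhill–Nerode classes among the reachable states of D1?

5

First remove the unreachable states {p3,p7}; 6 states remain.
Initial partition by acceptance: {p8} | {p1,p2,p4,p5,p6}.
Refine {p1,p2,p4,p5,p6} on symbol L: members go to different blocks, giving {p1,p4,p5,p6} and {p2}.
Split {p1,p4,p5,p6} by δ(·,R) → {p1,p4,p6} and {p5}.
Refine {p1,p4,p6} on symbol L: members go to different blocks, giving {p1,p6} and {p4}.
The partition is now stable with 5 blocks: {p8} | {p1,p6} | {p2} | {p5} | {p4}.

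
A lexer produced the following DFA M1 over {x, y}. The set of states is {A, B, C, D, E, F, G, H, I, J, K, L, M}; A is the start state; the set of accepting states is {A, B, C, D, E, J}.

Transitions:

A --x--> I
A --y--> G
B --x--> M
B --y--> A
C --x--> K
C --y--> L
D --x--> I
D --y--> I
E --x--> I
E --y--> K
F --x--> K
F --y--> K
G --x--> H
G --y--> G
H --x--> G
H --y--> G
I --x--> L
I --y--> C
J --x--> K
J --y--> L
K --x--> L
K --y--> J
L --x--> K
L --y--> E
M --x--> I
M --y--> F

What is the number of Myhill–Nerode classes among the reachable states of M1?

States {B,D,F,M} cannot be reached from the start state, so discard them.
Initial partition by acceptance: {A,C,E,J} | {G,H,I,K,L}.
Refine {G,H,I,K,L} on symbol y: members go to different blocks, giving {I,K,L} and {G,H}.
On input y, block {A,C,E,J} splits into {C,E,J} and {A}.
No further refinement is possible. Final partition (4 blocks): {C,E,J} | {I,K,L} | {G,H} | {A}.

4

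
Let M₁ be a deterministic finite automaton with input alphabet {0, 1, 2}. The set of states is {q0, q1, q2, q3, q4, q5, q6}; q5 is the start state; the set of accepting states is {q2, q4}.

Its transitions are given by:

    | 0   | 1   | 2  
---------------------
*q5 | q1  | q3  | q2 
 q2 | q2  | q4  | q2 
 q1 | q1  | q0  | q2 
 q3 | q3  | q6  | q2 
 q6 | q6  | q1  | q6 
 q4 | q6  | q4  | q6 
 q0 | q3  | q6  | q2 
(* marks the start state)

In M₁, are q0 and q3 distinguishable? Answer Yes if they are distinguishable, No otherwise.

All states are reachable from the start state.
Start with accepting vs non-accepting: {q2,q4} | {q0,q1,q3,q5,q6}.
Refine {q2,q4} on symbol 0: members go to different blocks, giving {q2} and {q4}.
Refine {q0,q1,q3,q5,q6} on symbol 2: members go to different blocks, giving {q0,q1,q3,q5} and {q6}.
Split {q0,q1,q3,q5} by δ(·,1) → {q0,q3} and {q1,q5}.
No further refinement is possible. Final partition (5 blocks): {q2} | {q0,q3} | {q4} | {q6} | {q1,q5}.
q0 and q3 lie in the same block of the stable partition, so they are equivalent — no string distinguishes them.

No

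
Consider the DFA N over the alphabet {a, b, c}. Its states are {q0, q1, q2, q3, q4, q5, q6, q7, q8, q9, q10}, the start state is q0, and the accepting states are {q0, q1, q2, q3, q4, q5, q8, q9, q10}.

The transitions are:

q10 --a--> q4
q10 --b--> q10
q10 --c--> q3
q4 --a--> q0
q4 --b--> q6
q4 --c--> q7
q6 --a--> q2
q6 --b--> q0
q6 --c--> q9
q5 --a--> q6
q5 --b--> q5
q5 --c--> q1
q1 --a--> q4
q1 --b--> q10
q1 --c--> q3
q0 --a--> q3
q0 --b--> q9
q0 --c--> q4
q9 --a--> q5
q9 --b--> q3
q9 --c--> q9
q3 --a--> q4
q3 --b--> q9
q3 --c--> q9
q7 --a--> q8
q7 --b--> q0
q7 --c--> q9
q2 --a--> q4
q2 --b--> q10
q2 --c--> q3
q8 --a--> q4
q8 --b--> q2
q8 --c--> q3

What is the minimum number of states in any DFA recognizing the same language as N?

Initial partition by acceptance: {q0,q1,q2,q3,q4,q5,q8,q9,q10} | {q6,q7}.
Split {q0,q1,q2,q3,q4,q5,q8,q9,q10} by δ(·,a) → {q0,q1,q2,q3,q4,q8,q9,q10} and {q5}.
On input a, block {q0,q1,q2,q3,q4,q8,q9,q10} splits into {q0,q1,q2,q3,q4,q8,q10} and {q9}.
Split {q0,q1,q2,q3,q4,q8,q10} by δ(·,b) → {q1,q2,q8,q10} and {q0,q3} and {q4}.
On input a, block {q0,q3} splits into {q0} and {q3}.
The partition is now stable with 7 blocks: {q1,q2,q8,q10} | {q6,q7} | {q5} | {q9} | {q0} | {q4} | {q3}.

7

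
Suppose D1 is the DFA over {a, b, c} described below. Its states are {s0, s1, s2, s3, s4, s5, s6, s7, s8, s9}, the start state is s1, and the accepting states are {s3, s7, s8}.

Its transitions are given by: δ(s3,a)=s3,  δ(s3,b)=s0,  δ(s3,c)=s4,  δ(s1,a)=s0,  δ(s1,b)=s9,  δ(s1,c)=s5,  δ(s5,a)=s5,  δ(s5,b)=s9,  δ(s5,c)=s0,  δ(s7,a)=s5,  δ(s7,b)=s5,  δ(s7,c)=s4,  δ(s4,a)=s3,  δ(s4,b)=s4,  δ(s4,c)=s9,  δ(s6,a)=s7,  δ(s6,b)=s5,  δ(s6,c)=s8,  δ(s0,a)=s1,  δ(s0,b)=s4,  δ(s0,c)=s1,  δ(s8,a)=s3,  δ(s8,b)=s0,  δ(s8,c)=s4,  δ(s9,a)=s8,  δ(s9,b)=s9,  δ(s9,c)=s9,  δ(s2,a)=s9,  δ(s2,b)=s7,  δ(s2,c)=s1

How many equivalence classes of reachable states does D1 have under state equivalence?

3

Reachable states from the start: {s0,s1,s3,s4,s5,s8,s9}. Unreachable: {s2,s6,s7} — drop them.
P0 = {s3,s8} | {s0,s1,s4,s5,s9}.
Split {s0,s1,s4,s5,s9} by δ(·,a) → {s0,s1,s5} and {s4,s9}.
Stable partition: {s3,s8} | {s0,s1,s5} | {s4,s9} — 3 equivalence classes.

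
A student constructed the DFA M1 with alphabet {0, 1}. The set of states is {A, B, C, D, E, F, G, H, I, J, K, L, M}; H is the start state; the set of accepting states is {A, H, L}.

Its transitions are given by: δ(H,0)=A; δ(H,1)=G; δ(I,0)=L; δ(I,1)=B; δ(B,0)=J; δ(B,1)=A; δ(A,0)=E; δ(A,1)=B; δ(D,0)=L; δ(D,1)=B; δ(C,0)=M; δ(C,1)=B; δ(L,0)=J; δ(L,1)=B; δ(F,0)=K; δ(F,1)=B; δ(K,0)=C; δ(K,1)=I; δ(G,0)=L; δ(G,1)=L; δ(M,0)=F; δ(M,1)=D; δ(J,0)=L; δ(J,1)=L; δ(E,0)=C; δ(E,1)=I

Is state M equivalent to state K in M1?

Yes

Start with accepting vs non-accepting: {A,H,L} | {B,C,D,E,F,G,I,J,K,M}.
On input 0, block {A,H,L} splits into {A,L} and {H}.
Refine {B,C,D,E,F,G,I,J,K,M} on symbol 0: members go to different blocks, giving {B,C,E,F,K,M} and {D,G,I,J}.
On input 0, block {A,L} splits into {A} and {L}.
Refine {B,C,E,F,K,M} on symbol 0: members go to different blocks, giving {C,E,F,K,M} and {B}.
Split {C,E,F,K,M} by δ(·,1) → {E,K,M} and {C,F}.
Split {D,G,I,J} by δ(·,1) → {D,I} and {G,J}.
No further refinement is possible. Final partition (8 blocks): {A} | {E,K,M} | {H} | {D,I} | {L} | {B} | {C,F} | {G,J}.
M and K lie in the same block of the stable partition, so they are equivalent — no string distinguishes them.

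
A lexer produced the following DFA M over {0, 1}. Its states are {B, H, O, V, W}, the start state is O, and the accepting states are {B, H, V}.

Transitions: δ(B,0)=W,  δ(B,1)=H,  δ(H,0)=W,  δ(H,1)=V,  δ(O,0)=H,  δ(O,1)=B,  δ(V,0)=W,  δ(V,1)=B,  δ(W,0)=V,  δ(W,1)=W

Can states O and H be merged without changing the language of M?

No

Start with accepting vs non-accepting: {B,H,V} | {O,W}.
Refine {O,W} on symbol 1: members go to different blocks, giving {O} and {W}.
No further refinement is possible. Final partition (3 blocks): {B,H,V} | {O} | {W}.
O and H end up in different blocks, so they are distinguishable. For instance, the string 'ε' is accepted from only H.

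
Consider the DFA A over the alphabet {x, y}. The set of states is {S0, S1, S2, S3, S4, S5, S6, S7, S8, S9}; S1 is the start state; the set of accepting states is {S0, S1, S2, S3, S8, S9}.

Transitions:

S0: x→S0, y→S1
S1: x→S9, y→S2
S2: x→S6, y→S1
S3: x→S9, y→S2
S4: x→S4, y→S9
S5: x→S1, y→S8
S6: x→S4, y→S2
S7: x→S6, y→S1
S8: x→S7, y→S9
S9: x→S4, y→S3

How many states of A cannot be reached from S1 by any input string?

4

BFS from S1 reaches {S1, S2, S3, S4, S6, S9}; the 4 state(s) S0, S5, S7, S8 are never visited.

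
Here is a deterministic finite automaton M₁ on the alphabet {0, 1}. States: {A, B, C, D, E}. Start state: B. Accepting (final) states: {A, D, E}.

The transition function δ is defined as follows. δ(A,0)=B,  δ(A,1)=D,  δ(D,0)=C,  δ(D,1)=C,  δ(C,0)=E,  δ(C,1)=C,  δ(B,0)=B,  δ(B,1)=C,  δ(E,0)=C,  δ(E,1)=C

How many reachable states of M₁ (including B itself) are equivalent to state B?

First remove the unreachable states {A,D}; 3 states remain.
Start with accepting vs non-accepting: {E} | {B,C}.
Split {B,C} by δ(·,0) → {B} and {C}.
Stable partition: {E} | {B} | {C} — 3 equivalence classes.
State B belongs to the block {B}, which has 1 states.

1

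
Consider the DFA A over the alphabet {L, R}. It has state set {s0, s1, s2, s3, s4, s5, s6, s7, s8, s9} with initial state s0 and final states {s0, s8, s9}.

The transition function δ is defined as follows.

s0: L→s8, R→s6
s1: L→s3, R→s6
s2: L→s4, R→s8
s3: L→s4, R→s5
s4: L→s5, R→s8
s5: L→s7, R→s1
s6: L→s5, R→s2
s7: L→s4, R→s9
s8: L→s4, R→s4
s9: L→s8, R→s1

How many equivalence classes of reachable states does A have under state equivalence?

10

Every state is reachable, so we keep all 10.
P0 = {s0,s8,s9} | {s1,s2,s3,s4,s5,s6,s7}.
On input L, block {s0,s8,s9} splits into {s0,s9} and {s8}.
On input R, block {s1,s2,s3,s4,s5,s6,s7} splits into {s1,s3,s5,s6} and {s2,s4} and {s7}.
On input L, block {s1,s3,s5,s6} splits into {s1,s6} and {s3} and {s5}.
On input L, block {s1,s6} splits into {s1} and {s6}.
Split {s0,s9} by δ(·,R) → {s0} and {s9}.
Refine {s2,s4} on symbol L: members go to different blocks, giving {s2} and {s4}.
No further refinement is possible. Final partition (10 blocks): {s0} | {s1} | {s8} | {s2} | {s7} | {s3} | {s5} | {s6} | {s9} | {s4}.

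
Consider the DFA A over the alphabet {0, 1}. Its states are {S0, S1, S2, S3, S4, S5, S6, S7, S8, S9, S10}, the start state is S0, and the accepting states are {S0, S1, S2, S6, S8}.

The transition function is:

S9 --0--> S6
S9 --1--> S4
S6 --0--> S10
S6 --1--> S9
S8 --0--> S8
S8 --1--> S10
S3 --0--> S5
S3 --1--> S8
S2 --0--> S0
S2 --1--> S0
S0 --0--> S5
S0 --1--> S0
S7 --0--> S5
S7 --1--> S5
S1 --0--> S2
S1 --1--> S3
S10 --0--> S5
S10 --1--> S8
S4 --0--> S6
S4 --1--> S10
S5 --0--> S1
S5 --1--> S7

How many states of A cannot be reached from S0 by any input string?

BFS from S0 reaches {S0, S1, S2, S3, S5, S7, S8, S10}; the 3 state(s) S4, S6, S9 are never visited.

3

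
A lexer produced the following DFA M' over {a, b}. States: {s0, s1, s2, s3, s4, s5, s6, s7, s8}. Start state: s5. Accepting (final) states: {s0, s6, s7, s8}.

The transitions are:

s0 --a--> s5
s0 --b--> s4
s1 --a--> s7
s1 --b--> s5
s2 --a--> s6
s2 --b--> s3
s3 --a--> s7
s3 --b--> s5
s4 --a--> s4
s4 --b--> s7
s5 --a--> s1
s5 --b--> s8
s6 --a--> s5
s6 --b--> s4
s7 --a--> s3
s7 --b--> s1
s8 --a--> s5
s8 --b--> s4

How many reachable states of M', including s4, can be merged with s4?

1

First remove the unreachable states {s0,s2,s6}; 6 states remain.
Start with accepting vs non-accepting: {s7,s8} | {s1,s3,s4,s5}.
Split {s1,s3,s4,s5} by δ(·,a) → {s1,s3} and {s4,s5}.
On input a, block {s7,s8} splits into {s7} and {s8}.
Refine {s4,s5} on symbol a: members go to different blocks, giving {s4} and {s5}.
Stable partition: {s7} | {s1,s3} | {s4} | {s8} | {s5} — 5 equivalence classes.
State s4 belongs to the block {s4}, which has 1 states.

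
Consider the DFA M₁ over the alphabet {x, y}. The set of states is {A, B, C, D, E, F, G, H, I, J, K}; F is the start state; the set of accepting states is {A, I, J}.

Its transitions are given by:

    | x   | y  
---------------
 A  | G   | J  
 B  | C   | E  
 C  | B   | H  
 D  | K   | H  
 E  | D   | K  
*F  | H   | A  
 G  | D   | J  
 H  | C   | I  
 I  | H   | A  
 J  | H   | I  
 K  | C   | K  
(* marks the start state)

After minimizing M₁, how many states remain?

5

P0 = {A,I,J} | {B,C,D,E,F,G,H,K}.
Refine {B,C,D,E,F,G,H,K} on symbol y: members go to different blocks, giving {B,C,D,E,K} and {F,G,H}.
Refine {B,C,D,E,K} on symbol y: members go to different blocks, giving {B,E,K} and {C,D}.
On input x, block {F,G,H} splits into {G,H} and {F}.
The partition is now stable with 5 blocks: {A,I,J} | {B,E,K} | {G,H} | {C,D} | {F}.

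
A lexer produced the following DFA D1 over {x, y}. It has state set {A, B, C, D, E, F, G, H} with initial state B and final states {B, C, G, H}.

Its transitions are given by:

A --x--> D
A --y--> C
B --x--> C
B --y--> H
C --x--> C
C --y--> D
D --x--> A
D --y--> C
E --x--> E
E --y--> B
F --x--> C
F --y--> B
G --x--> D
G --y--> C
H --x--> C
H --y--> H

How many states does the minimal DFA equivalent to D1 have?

3

First remove the unreachable states {E,F,G}; 5 states remain.
Initial partition by acceptance: {B,C,H} | {A,D}.
On input y, block {B,C,H} splits into {B,H} and {C}.
The partition is now stable with 3 blocks: {B,H} | {A,D} | {C}.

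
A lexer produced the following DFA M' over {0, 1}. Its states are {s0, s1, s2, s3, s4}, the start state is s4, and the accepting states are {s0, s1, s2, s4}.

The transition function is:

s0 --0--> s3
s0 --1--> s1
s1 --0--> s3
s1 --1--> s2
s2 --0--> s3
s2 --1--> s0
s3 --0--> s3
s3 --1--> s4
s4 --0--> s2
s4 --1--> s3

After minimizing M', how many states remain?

3

Every state is reachable, so we keep all 5.
Start with accepting vs non-accepting: {s0,s1,s2,s4} | {s3}.
Split {s0,s1,s2,s4} by δ(·,0) → {s0,s1,s2} and {s4}.
The partition is now stable with 3 blocks: {s0,s1,s2} | {s3} | {s4}.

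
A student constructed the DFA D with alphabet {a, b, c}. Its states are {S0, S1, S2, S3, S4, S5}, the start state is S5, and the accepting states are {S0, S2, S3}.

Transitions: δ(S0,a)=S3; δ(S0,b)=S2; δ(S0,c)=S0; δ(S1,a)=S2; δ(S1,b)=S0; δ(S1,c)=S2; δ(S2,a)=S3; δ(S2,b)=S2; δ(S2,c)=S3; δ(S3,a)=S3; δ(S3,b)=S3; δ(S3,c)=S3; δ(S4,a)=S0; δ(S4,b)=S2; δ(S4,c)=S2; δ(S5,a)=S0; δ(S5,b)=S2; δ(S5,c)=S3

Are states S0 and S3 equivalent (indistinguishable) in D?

First remove the unreachable states {S1,S4}; 4 states remain.
P0 = {S0,S2,S3} | {S5}.
Stable partition: {S0,S2,S3} | {S5} — 2 equivalence classes.
S0 and S3 lie in the same block of the stable partition, so they are equivalent — no string distinguishes them.

Yes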